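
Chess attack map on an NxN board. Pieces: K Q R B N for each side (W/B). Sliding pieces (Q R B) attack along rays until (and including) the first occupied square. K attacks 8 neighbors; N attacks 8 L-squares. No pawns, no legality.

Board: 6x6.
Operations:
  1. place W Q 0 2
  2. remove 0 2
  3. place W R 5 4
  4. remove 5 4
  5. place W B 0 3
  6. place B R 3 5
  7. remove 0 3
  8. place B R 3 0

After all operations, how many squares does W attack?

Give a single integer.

Op 1: place WQ@(0,2)
Op 2: remove (0,2)
Op 3: place WR@(5,4)
Op 4: remove (5,4)
Op 5: place WB@(0,3)
Op 6: place BR@(3,5)
Op 7: remove (0,3)
Op 8: place BR@(3,0)
Per-piece attacks for W:
Union (0 distinct): (none)

Answer: 0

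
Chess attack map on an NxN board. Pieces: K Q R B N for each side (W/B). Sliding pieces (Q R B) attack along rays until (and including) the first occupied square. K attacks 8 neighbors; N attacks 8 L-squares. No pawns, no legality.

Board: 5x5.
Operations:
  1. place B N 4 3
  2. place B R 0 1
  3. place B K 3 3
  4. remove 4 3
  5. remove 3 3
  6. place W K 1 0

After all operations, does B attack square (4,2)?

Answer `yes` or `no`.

Op 1: place BN@(4,3)
Op 2: place BR@(0,1)
Op 3: place BK@(3,3)
Op 4: remove (4,3)
Op 5: remove (3,3)
Op 6: place WK@(1,0)
Per-piece attacks for B:
  BR@(0,1): attacks (0,2) (0,3) (0,4) (0,0) (1,1) (2,1) (3,1) (4,1)
B attacks (4,2): no

Answer: no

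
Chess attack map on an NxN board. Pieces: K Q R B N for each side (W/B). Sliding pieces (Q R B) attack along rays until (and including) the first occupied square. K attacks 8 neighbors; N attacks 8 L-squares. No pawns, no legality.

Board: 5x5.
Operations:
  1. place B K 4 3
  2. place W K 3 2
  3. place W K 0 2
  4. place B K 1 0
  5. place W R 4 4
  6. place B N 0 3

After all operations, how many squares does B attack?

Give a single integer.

Answer: 12

Derivation:
Op 1: place BK@(4,3)
Op 2: place WK@(3,2)
Op 3: place WK@(0,2)
Op 4: place BK@(1,0)
Op 5: place WR@(4,4)
Op 6: place BN@(0,3)
Per-piece attacks for B:
  BN@(0,3): attacks (2,4) (1,1) (2,2)
  BK@(1,0): attacks (1,1) (2,0) (0,0) (2,1) (0,1)
  BK@(4,3): attacks (4,4) (4,2) (3,3) (3,4) (3,2)
Union (12 distinct): (0,0) (0,1) (1,1) (2,0) (2,1) (2,2) (2,4) (3,2) (3,3) (3,4) (4,2) (4,4)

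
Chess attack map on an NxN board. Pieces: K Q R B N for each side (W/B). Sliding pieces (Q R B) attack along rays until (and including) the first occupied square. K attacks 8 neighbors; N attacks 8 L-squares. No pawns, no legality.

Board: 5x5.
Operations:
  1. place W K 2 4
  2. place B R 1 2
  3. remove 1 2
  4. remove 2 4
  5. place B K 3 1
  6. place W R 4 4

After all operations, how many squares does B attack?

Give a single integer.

Op 1: place WK@(2,4)
Op 2: place BR@(1,2)
Op 3: remove (1,2)
Op 4: remove (2,4)
Op 5: place BK@(3,1)
Op 6: place WR@(4,4)
Per-piece attacks for B:
  BK@(3,1): attacks (3,2) (3,0) (4,1) (2,1) (4,2) (4,0) (2,2) (2,0)
Union (8 distinct): (2,0) (2,1) (2,2) (3,0) (3,2) (4,0) (4,1) (4,2)

Answer: 8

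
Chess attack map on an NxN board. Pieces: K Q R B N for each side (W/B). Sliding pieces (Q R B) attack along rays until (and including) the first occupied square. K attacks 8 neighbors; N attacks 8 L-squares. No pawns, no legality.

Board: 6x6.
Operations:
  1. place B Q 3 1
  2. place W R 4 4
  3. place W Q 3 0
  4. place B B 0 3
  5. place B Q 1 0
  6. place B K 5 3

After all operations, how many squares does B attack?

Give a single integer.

Answer: 26

Derivation:
Op 1: place BQ@(3,1)
Op 2: place WR@(4,4)
Op 3: place WQ@(3,0)
Op 4: place BB@(0,3)
Op 5: place BQ@(1,0)
Op 6: place BK@(5,3)
Per-piece attacks for B:
  BB@(0,3): attacks (1,4) (2,5) (1,2) (2,1) (3,0) [ray(1,-1) blocked at (3,0)]
  BQ@(1,0): attacks (1,1) (1,2) (1,3) (1,4) (1,5) (2,0) (3,0) (0,0) (2,1) (3,2) (4,3) (5,4) (0,1) [ray(1,0) blocked at (3,0)]
  BQ@(3,1): attacks (3,2) (3,3) (3,4) (3,5) (3,0) (4,1) (5,1) (2,1) (1,1) (0,1) (4,2) (5,3) (4,0) (2,2) (1,3) (0,4) (2,0) [ray(0,-1) blocked at (3,0); ray(1,1) blocked at (5,3)]
  BK@(5,3): attacks (5,4) (5,2) (4,3) (4,4) (4,2)
Union (26 distinct): (0,0) (0,1) (0,4) (1,1) (1,2) (1,3) (1,4) (1,5) (2,0) (2,1) (2,2) (2,5) (3,0) (3,2) (3,3) (3,4) (3,5) (4,0) (4,1) (4,2) (4,3) (4,4) (5,1) (5,2) (5,3) (5,4)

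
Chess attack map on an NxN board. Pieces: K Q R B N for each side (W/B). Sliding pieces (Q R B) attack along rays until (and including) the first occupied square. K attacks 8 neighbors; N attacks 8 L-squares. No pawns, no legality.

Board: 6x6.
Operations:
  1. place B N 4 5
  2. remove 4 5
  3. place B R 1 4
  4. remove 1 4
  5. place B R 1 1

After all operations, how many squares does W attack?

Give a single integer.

Answer: 0

Derivation:
Op 1: place BN@(4,5)
Op 2: remove (4,5)
Op 3: place BR@(1,4)
Op 4: remove (1,4)
Op 5: place BR@(1,1)
Per-piece attacks for W:
Union (0 distinct): (none)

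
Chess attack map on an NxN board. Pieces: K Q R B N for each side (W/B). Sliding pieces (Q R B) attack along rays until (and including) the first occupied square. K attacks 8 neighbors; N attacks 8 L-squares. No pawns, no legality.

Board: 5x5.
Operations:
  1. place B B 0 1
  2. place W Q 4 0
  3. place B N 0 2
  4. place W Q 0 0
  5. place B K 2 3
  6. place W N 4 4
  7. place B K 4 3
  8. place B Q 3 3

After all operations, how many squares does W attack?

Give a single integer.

Op 1: place BB@(0,1)
Op 2: place WQ@(4,0)
Op 3: place BN@(0,2)
Op 4: place WQ@(0,0)
Op 5: place BK@(2,3)
Op 6: place WN@(4,4)
Op 7: place BK@(4,3)
Op 8: place BQ@(3,3)
Per-piece attacks for W:
  WQ@(0,0): attacks (0,1) (1,0) (2,0) (3,0) (4,0) (1,1) (2,2) (3,3) [ray(0,1) blocked at (0,1); ray(1,0) blocked at (4,0); ray(1,1) blocked at (3,3)]
  WQ@(4,0): attacks (4,1) (4,2) (4,3) (3,0) (2,0) (1,0) (0,0) (3,1) (2,2) (1,3) (0,4) [ray(0,1) blocked at (4,3); ray(-1,0) blocked at (0,0)]
  WN@(4,4): attacks (3,2) (2,3)
Union (17 distinct): (0,0) (0,1) (0,4) (1,0) (1,1) (1,3) (2,0) (2,2) (2,3) (3,0) (3,1) (3,2) (3,3) (4,0) (4,1) (4,2) (4,3)

Answer: 17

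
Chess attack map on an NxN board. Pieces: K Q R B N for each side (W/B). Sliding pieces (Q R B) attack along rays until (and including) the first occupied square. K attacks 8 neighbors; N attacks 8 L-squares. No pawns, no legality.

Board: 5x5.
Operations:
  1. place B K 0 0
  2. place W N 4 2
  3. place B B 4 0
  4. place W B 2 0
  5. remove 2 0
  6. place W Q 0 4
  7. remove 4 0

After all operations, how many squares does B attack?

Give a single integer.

Answer: 3

Derivation:
Op 1: place BK@(0,0)
Op 2: place WN@(4,2)
Op 3: place BB@(4,0)
Op 4: place WB@(2,0)
Op 5: remove (2,0)
Op 6: place WQ@(0,4)
Op 7: remove (4,0)
Per-piece attacks for B:
  BK@(0,0): attacks (0,1) (1,0) (1,1)
Union (3 distinct): (0,1) (1,0) (1,1)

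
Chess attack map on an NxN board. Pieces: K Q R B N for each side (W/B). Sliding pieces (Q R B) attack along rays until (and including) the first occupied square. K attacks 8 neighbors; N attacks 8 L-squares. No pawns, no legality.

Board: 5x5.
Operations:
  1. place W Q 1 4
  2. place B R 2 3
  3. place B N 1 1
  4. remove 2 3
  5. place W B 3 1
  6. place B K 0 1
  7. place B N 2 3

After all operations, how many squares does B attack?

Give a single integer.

Answer: 13

Derivation:
Op 1: place WQ@(1,4)
Op 2: place BR@(2,3)
Op 3: place BN@(1,1)
Op 4: remove (2,3)
Op 5: place WB@(3,1)
Op 6: place BK@(0,1)
Op 7: place BN@(2,3)
Per-piece attacks for B:
  BK@(0,1): attacks (0,2) (0,0) (1,1) (1,2) (1,0)
  BN@(1,1): attacks (2,3) (3,2) (0,3) (3,0)
  BN@(2,3): attacks (4,4) (0,4) (3,1) (4,2) (1,1) (0,2)
Union (13 distinct): (0,0) (0,2) (0,3) (0,4) (1,0) (1,1) (1,2) (2,3) (3,0) (3,1) (3,2) (4,2) (4,4)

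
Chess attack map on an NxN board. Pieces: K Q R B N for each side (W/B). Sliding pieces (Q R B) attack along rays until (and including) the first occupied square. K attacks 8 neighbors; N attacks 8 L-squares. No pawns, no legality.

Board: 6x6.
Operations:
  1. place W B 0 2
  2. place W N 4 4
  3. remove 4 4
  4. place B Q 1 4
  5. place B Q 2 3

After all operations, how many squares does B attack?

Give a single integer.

Answer: 26

Derivation:
Op 1: place WB@(0,2)
Op 2: place WN@(4,4)
Op 3: remove (4,4)
Op 4: place BQ@(1,4)
Op 5: place BQ@(2,3)
Per-piece attacks for B:
  BQ@(1,4): attacks (1,5) (1,3) (1,2) (1,1) (1,0) (2,4) (3,4) (4,4) (5,4) (0,4) (2,5) (2,3) (0,5) (0,3) [ray(1,-1) blocked at (2,3)]
  BQ@(2,3): attacks (2,4) (2,5) (2,2) (2,1) (2,0) (3,3) (4,3) (5,3) (1,3) (0,3) (3,4) (4,5) (3,2) (4,1) (5,0) (1,4) (1,2) (0,1) [ray(-1,1) blocked at (1,4)]
Union (26 distinct): (0,1) (0,3) (0,4) (0,5) (1,0) (1,1) (1,2) (1,3) (1,4) (1,5) (2,0) (2,1) (2,2) (2,3) (2,4) (2,5) (3,2) (3,3) (3,4) (4,1) (4,3) (4,4) (4,5) (5,0) (5,3) (5,4)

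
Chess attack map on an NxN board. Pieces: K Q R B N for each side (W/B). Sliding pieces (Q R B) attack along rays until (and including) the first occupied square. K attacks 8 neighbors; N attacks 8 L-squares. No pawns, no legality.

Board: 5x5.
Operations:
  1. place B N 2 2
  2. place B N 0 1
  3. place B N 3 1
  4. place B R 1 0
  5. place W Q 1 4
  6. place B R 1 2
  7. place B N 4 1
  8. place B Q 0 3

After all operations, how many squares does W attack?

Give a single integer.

Op 1: place BN@(2,2)
Op 2: place BN@(0,1)
Op 3: place BN@(3,1)
Op 4: place BR@(1,0)
Op 5: place WQ@(1,4)
Op 6: place BR@(1,2)
Op 7: place BN@(4,1)
Op 8: place BQ@(0,3)
Per-piece attacks for W:
  WQ@(1,4): attacks (1,3) (1,2) (2,4) (3,4) (4,4) (0,4) (2,3) (3,2) (4,1) (0,3) [ray(0,-1) blocked at (1,2); ray(1,-1) blocked at (4,1); ray(-1,-1) blocked at (0,3)]
Union (10 distinct): (0,3) (0,4) (1,2) (1,3) (2,3) (2,4) (3,2) (3,4) (4,1) (4,4)

Answer: 10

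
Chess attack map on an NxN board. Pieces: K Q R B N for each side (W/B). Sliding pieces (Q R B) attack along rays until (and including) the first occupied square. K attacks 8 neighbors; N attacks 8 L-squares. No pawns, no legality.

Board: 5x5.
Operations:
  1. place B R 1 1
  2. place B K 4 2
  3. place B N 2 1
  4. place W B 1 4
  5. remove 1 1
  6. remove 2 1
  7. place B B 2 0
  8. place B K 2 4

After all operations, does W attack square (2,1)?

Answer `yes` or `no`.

Answer: no

Derivation:
Op 1: place BR@(1,1)
Op 2: place BK@(4,2)
Op 3: place BN@(2,1)
Op 4: place WB@(1,4)
Op 5: remove (1,1)
Op 6: remove (2,1)
Op 7: place BB@(2,0)
Op 8: place BK@(2,4)
Per-piece attacks for W:
  WB@(1,4): attacks (2,3) (3,2) (4,1) (0,3)
W attacks (2,1): no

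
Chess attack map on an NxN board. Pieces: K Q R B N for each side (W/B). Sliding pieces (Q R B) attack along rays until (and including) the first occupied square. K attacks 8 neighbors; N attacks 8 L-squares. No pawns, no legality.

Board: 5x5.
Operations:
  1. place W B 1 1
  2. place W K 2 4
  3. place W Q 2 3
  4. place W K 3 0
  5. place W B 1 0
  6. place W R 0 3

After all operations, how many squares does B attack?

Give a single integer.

Op 1: place WB@(1,1)
Op 2: place WK@(2,4)
Op 3: place WQ@(2,3)
Op 4: place WK@(3,0)
Op 5: place WB@(1,0)
Op 6: place WR@(0,3)
Per-piece attacks for B:
Union (0 distinct): (none)

Answer: 0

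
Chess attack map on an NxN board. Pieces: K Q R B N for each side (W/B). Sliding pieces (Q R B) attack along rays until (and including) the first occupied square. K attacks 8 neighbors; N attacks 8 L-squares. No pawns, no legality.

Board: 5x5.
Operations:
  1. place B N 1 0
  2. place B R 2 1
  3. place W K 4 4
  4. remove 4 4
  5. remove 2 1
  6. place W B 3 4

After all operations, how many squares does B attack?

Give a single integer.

Op 1: place BN@(1,0)
Op 2: place BR@(2,1)
Op 3: place WK@(4,4)
Op 4: remove (4,4)
Op 5: remove (2,1)
Op 6: place WB@(3,4)
Per-piece attacks for B:
  BN@(1,0): attacks (2,2) (3,1) (0,2)
Union (3 distinct): (0,2) (2,2) (3,1)

Answer: 3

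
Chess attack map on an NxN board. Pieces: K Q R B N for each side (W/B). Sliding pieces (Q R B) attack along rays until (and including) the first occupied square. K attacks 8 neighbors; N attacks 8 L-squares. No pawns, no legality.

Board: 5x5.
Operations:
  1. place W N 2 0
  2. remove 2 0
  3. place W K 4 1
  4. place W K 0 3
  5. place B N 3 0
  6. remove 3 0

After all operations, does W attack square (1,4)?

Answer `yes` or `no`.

Answer: yes

Derivation:
Op 1: place WN@(2,0)
Op 2: remove (2,0)
Op 3: place WK@(4,1)
Op 4: place WK@(0,3)
Op 5: place BN@(3,0)
Op 6: remove (3,0)
Per-piece attacks for W:
  WK@(0,3): attacks (0,4) (0,2) (1,3) (1,4) (1,2)
  WK@(4,1): attacks (4,2) (4,0) (3,1) (3,2) (3,0)
W attacks (1,4): yes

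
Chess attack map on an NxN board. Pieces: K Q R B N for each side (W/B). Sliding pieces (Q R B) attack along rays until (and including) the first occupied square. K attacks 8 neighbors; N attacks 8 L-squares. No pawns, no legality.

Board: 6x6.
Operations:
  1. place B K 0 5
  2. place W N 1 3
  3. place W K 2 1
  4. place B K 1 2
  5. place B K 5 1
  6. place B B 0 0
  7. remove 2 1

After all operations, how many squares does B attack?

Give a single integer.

Answer: 19

Derivation:
Op 1: place BK@(0,5)
Op 2: place WN@(1,3)
Op 3: place WK@(2,1)
Op 4: place BK@(1,2)
Op 5: place BK@(5,1)
Op 6: place BB@(0,0)
Op 7: remove (2,1)
Per-piece attacks for B:
  BB@(0,0): attacks (1,1) (2,2) (3,3) (4,4) (5,5)
  BK@(0,5): attacks (0,4) (1,5) (1,4)
  BK@(1,2): attacks (1,3) (1,1) (2,2) (0,2) (2,3) (2,1) (0,3) (0,1)
  BK@(5,1): attacks (5,2) (5,0) (4,1) (4,2) (4,0)
Union (19 distinct): (0,1) (0,2) (0,3) (0,4) (1,1) (1,3) (1,4) (1,5) (2,1) (2,2) (2,3) (3,3) (4,0) (4,1) (4,2) (4,4) (5,0) (5,2) (5,5)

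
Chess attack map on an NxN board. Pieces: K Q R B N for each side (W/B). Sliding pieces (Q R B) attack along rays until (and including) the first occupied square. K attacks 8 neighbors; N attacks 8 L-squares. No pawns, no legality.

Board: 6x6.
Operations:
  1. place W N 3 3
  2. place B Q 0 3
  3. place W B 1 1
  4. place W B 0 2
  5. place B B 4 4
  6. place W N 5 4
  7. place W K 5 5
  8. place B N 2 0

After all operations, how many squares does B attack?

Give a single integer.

Op 1: place WN@(3,3)
Op 2: place BQ@(0,3)
Op 3: place WB@(1,1)
Op 4: place WB@(0,2)
Op 5: place BB@(4,4)
Op 6: place WN@(5,4)
Op 7: place WK@(5,5)
Op 8: place BN@(2,0)
Per-piece attacks for B:
  BQ@(0,3): attacks (0,4) (0,5) (0,2) (1,3) (2,3) (3,3) (1,4) (2,5) (1,2) (2,1) (3,0) [ray(0,-1) blocked at (0,2); ray(1,0) blocked at (3,3)]
  BN@(2,0): attacks (3,2) (4,1) (1,2) (0,1)
  BB@(4,4): attacks (5,5) (5,3) (3,5) (3,3) [ray(1,1) blocked at (5,5); ray(-1,-1) blocked at (3,3)]
Union (17 distinct): (0,1) (0,2) (0,4) (0,5) (1,2) (1,3) (1,4) (2,1) (2,3) (2,5) (3,0) (3,2) (3,3) (3,5) (4,1) (5,3) (5,5)

Answer: 17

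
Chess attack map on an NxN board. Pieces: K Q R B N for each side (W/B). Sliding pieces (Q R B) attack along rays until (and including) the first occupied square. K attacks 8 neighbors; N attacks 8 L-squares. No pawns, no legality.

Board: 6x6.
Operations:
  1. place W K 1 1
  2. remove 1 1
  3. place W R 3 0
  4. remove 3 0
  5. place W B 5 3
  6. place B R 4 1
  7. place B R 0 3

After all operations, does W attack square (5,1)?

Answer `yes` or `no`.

Answer: no

Derivation:
Op 1: place WK@(1,1)
Op 2: remove (1,1)
Op 3: place WR@(3,0)
Op 4: remove (3,0)
Op 5: place WB@(5,3)
Op 6: place BR@(4,1)
Op 7: place BR@(0,3)
Per-piece attacks for W:
  WB@(5,3): attacks (4,4) (3,5) (4,2) (3,1) (2,0)
W attacks (5,1): no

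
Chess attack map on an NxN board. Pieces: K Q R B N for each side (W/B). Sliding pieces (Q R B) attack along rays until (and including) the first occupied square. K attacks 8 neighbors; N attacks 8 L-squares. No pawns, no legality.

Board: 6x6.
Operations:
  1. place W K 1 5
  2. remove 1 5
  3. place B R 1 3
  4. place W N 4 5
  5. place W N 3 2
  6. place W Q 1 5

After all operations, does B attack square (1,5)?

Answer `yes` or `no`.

Answer: yes

Derivation:
Op 1: place WK@(1,5)
Op 2: remove (1,5)
Op 3: place BR@(1,3)
Op 4: place WN@(4,5)
Op 5: place WN@(3,2)
Op 6: place WQ@(1,5)
Per-piece attacks for B:
  BR@(1,3): attacks (1,4) (1,5) (1,2) (1,1) (1,0) (2,3) (3,3) (4,3) (5,3) (0,3) [ray(0,1) blocked at (1,5)]
B attacks (1,5): yes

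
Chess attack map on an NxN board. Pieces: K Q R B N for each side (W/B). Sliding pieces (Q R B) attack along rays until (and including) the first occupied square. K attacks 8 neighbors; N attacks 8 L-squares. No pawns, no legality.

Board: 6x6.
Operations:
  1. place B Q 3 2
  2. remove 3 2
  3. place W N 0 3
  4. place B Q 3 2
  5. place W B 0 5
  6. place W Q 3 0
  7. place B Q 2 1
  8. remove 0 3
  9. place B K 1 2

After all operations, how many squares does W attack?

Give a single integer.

Op 1: place BQ@(3,2)
Op 2: remove (3,2)
Op 3: place WN@(0,3)
Op 4: place BQ@(3,2)
Op 5: place WB@(0,5)
Op 6: place WQ@(3,0)
Op 7: place BQ@(2,1)
Op 8: remove (0,3)
Op 9: place BK@(1,2)
Per-piece attacks for W:
  WB@(0,5): attacks (1,4) (2,3) (3,2) [ray(1,-1) blocked at (3,2)]
  WQ@(3,0): attacks (3,1) (3,2) (4,0) (5,0) (2,0) (1,0) (0,0) (4,1) (5,2) (2,1) [ray(0,1) blocked at (3,2); ray(-1,1) blocked at (2,1)]
Union (12 distinct): (0,0) (1,0) (1,4) (2,0) (2,1) (2,3) (3,1) (3,2) (4,0) (4,1) (5,0) (5,2)

Answer: 12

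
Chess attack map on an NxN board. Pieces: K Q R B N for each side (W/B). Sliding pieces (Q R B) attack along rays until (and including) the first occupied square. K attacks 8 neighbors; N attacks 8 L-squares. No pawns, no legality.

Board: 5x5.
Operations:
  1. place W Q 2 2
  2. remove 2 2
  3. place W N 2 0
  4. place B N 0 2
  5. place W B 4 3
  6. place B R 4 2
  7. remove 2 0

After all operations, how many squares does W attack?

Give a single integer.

Op 1: place WQ@(2,2)
Op 2: remove (2,2)
Op 3: place WN@(2,0)
Op 4: place BN@(0,2)
Op 5: place WB@(4,3)
Op 6: place BR@(4,2)
Op 7: remove (2,0)
Per-piece attacks for W:
  WB@(4,3): attacks (3,4) (3,2) (2,1) (1,0)
Union (4 distinct): (1,0) (2,1) (3,2) (3,4)

Answer: 4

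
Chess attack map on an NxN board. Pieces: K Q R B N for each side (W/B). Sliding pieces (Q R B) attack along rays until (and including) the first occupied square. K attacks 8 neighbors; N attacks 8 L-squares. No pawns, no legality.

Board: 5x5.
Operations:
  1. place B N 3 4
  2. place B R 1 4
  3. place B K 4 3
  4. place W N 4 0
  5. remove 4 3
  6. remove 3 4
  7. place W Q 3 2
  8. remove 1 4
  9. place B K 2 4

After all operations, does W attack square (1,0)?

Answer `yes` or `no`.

Op 1: place BN@(3,4)
Op 2: place BR@(1,4)
Op 3: place BK@(4,3)
Op 4: place WN@(4,0)
Op 5: remove (4,3)
Op 6: remove (3,4)
Op 7: place WQ@(3,2)
Op 8: remove (1,4)
Op 9: place BK@(2,4)
Per-piece attacks for W:
  WQ@(3,2): attacks (3,3) (3,4) (3,1) (3,0) (4,2) (2,2) (1,2) (0,2) (4,3) (4,1) (2,3) (1,4) (2,1) (1,0)
  WN@(4,0): attacks (3,2) (2,1)
W attacks (1,0): yes

Answer: yes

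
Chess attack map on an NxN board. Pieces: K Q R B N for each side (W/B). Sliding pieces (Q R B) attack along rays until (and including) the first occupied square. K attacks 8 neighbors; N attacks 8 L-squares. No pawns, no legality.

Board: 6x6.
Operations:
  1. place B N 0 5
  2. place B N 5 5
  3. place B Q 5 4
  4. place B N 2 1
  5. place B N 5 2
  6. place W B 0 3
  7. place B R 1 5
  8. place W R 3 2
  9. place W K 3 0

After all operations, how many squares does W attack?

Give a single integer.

Op 1: place BN@(0,5)
Op 2: place BN@(5,5)
Op 3: place BQ@(5,4)
Op 4: place BN@(2,1)
Op 5: place BN@(5,2)
Op 6: place WB@(0,3)
Op 7: place BR@(1,5)
Op 8: place WR@(3,2)
Op 9: place WK@(3,0)
Per-piece attacks for W:
  WB@(0,3): attacks (1,4) (2,5) (1,2) (2,1) [ray(1,-1) blocked at (2,1)]
  WK@(3,0): attacks (3,1) (4,0) (2,0) (4,1) (2,1)
  WR@(3,2): attacks (3,3) (3,4) (3,5) (3,1) (3,0) (4,2) (5,2) (2,2) (1,2) (0,2) [ray(0,-1) blocked at (3,0); ray(1,0) blocked at (5,2)]
Union (16 distinct): (0,2) (1,2) (1,4) (2,0) (2,1) (2,2) (2,5) (3,0) (3,1) (3,3) (3,4) (3,5) (4,0) (4,1) (4,2) (5,2)

Answer: 16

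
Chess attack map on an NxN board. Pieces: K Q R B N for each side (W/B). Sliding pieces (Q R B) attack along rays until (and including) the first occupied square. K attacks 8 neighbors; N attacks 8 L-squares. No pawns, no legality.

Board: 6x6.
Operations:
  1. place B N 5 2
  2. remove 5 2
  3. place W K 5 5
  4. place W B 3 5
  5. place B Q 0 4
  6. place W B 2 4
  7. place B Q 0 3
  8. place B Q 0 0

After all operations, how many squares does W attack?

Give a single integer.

Answer: 12

Derivation:
Op 1: place BN@(5,2)
Op 2: remove (5,2)
Op 3: place WK@(5,5)
Op 4: place WB@(3,5)
Op 5: place BQ@(0,4)
Op 6: place WB@(2,4)
Op 7: place BQ@(0,3)
Op 8: place BQ@(0,0)
Per-piece attacks for W:
  WB@(2,4): attacks (3,5) (3,3) (4,2) (5,1) (1,5) (1,3) (0,2) [ray(1,1) blocked at (3,5)]
  WB@(3,5): attacks (4,4) (5,3) (2,4) [ray(-1,-1) blocked at (2,4)]
  WK@(5,5): attacks (5,4) (4,5) (4,4)
Union (12 distinct): (0,2) (1,3) (1,5) (2,4) (3,3) (3,5) (4,2) (4,4) (4,5) (5,1) (5,3) (5,4)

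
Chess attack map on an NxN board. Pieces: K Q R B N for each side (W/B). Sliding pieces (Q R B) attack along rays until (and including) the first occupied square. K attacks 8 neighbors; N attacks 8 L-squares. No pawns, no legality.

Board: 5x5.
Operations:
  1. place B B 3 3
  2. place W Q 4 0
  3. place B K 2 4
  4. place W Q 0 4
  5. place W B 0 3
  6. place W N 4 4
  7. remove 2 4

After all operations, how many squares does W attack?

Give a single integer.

Answer: 21

Derivation:
Op 1: place BB@(3,3)
Op 2: place WQ@(4,0)
Op 3: place BK@(2,4)
Op 4: place WQ@(0,4)
Op 5: place WB@(0,3)
Op 6: place WN@(4,4)
Op 7: remove (2,4)
Per-piece attacks for W:
  WB@(0,3): attacks (1,4) (1,2) (2,1) (3,0)
  WQ@(0,4): attacks (0,3) (1,4) (2,4) (3,4) (4,4) (1,3) (2,2) (3,1) (4,0) [ray(0,-1) blocked at (0,3); ray(1,0) blocked at (4,4); ray(1,-1) blocked at (4,0)]
  WQ@(4,0): attacks (4,1) (4,2) (4,3) (4,4) (3,0) (2,0) (1,0) (0,0) (3,1) (2,2) (1,3) (0,4) [ray(0,1) blocked at (4,4); ray(-1,1) blocked at (0,4)]
  WN@(4,4): attacks (3,2) (2,3)
Union (21 distinct): (0,0) (0,3) (0,4) (1,0) (1,2) (1,3) (1,4) (2,0) (2,1) (2,2) (2,3) (2,4) (3,0) (3,1) (3,2) (3,4) (4,0) (4,1) (4,2) (4,3) (4,4)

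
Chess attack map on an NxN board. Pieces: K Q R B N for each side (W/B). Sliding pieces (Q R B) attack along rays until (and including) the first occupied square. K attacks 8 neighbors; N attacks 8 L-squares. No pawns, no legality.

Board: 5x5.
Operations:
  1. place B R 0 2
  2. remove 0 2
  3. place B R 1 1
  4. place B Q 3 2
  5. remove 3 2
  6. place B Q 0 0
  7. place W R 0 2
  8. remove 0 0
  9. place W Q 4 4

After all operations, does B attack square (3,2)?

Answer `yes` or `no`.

Op 1: place BR@(0,2)
Op 2: remove (0,2)
Op 3: place BR@(1,1)
Op 4: place BQ@(3,2)
Op 5: remove (3,2)
Op 6: place BQ@(0,0)
Op 7: place WR@(0,2)
Op 8: remove (0,0)
Op 9: place WQ@(4,4)
Per-piece attacks for B:
  BR@(1,1): attacks (1,2) (1,3) (1,4) (1,0) (2,1) (3,1) (4,1) (0,1)
B attacks (3,2): no

Answer: no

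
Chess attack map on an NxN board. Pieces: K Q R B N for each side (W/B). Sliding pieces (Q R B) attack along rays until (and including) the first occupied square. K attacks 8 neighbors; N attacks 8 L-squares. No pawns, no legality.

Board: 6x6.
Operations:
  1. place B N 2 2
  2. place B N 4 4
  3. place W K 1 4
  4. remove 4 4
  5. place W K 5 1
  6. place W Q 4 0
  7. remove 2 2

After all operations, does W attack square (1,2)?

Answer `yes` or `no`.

Op 1: place BN@(2,2)
Op 2: place BN@(4,4)
Op 3: place WK@(1,4)
Op 4: remove (4,4)
Op 5: place WK@(5,1)
Op 6: place WQ@(4,0)
Op 7: remove (2,2)
Per-piece attacks for W:
  WK@(1,4): attacks (1,5) (1,3) (2,4) (0,4) (2,5) (2,3) (0,5) (0,3)
  WQ@(4,0): attacks (4,1) (4,2) (4,3) (4,4) (4,5) (5,0) (3,0) (2,0) (1,0) (0,0) (5,1) (3,1) (2,2) (1,3) (0,4) [ray(1,1) blocked at (5,1)]
  WK@(5,1): attacks (5,2) (5,0) (4,1) (4,2) (4,0)
W attacks (1,2): no

Answer: no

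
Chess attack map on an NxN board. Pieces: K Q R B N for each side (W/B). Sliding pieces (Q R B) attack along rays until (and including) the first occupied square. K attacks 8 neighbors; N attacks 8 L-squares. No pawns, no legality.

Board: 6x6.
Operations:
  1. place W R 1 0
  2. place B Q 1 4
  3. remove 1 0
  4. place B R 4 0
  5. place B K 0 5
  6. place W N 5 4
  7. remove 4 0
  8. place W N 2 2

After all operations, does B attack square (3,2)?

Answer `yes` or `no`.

Op 1: place WR@(1,0)
Op 2: place BQ@(1,4)
Op 3: remove (1,0)
Op 4: place BR@(4,0)
Op 5: place BK@(0,5)
Op 6: place WN@(5,4)
Op 7: remove (4,0)
Op 8: place WN@(2,2)
Per-piece attacks for B:
  BK@(0,5): attacks (0,4) (1,5) (1,4)
  BQ@(1,4): attacks (1,5) (1,3) (1,2) (1,1) (1,0) (2,4) (3,4) (4,4) (5,4) (0,4) (2,5) (2,3) (3,2) (4,1) (5,0) (0,5) (0,3) [ray(1,0) blocked at (5,4); ray(-1,1) blocked at (0,5)]
B attacks (3,2): yes

Answer: yes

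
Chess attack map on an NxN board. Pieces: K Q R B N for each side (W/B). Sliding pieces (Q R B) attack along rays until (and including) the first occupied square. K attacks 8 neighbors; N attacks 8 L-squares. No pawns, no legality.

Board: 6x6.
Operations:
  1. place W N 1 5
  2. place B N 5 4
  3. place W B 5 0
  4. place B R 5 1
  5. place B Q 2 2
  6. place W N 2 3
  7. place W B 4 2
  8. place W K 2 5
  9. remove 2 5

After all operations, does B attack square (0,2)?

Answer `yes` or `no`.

Answer: yes

Derivation:
Op 1: place WN@(1,5)
Op 2: place BN@(5,4)
Op 3: place WB@(5,0)
Op 4: place BR@(5,1)
Op 5: place BQ@(2,2)
Op 6: place WN@(2,3)
Op 7: place WB@(4,2)
Op 8: place WK@(2,5)
Op 9: remove (2,5)
Per-piece attacks for B:
  BQ@(2,2): attacks (2,3) (2,1) (2,0) (3,2) (4,2) (1,2) (0,2) (3,3) (4,4) (5,5) (3,1) (4,0) (1,3) (0,4) (1,1) (0,0) [ray(0,1) blocked at (2,3); ray(1,0) blocked at (4,2)]
  BR@(5,1): attacks (5,2) (5,3) (5,4) (5,0) (4,1) (3,1) (2,1) (1,1) (0,1) [ray(0,1) blocked at (5,4); ray(0,-1) blocked at (5,0)]
  BN@(5,4): attacks (3,5) (4,2) (3,3)
B attacks (0,2): yes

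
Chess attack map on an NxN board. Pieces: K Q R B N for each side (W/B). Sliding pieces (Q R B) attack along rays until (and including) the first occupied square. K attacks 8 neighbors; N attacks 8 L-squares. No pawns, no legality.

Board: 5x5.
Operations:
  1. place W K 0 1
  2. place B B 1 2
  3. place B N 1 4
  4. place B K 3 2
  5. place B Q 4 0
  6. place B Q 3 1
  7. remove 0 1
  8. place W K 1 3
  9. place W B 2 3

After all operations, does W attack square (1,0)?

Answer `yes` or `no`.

Answer: no

Derivation:
Op 1: place WK@(0,1)
Op 2: place BB@(1,2)
Op 3: place BN@(1,4)
Op 4: place BK@(3,2)
Op 5: place BQ@(4,0)
Op 6: place BQ@(3,1)
Op 7: remove (0,1)
Op 8: place WK@(1,3)
Op 9: place WB@(2,3)
Per-piece attacks for W:
  WK@(1,3): attacks (1,4) (1,2) (2,3) (0,3) (2,4) (2,2) (0,4) (0,2)
  WB@(2,3): attacks (3,4) (3,2) (1,4) (1,2) [ray(1,-1) blocked at (3,2); ray(-1,1) blocked at (1,4); ray(-1,-1) blocked at (1,2)]
W attacks (1,0): no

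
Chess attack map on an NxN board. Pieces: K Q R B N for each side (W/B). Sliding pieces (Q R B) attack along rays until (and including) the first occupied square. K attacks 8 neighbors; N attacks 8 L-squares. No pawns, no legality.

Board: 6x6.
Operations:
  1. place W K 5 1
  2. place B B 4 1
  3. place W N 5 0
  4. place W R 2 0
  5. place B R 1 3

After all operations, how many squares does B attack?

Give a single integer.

Op 1: place WK@(5,1)
Op 2: place BB@(4,1)
Op 3: place WN@(5,0)
Op 4: place WR@(2,0)
Op 5: place BR@(1,3)
Per-piece attacks for B:
  BR@(1,3): attacks (1,4) (1,5) (1,2) (1,1) (1,0) (2,3) (3,3) (4,3) (5,3) (0,3)
  BB@(4,1): attacks (5,2) (5,0) (3,2) (2,3) (1,4) (0,5) (3,0) [ray(1,-1) blocked at (5,0)]
Union (15 distinct): (0,3) (0,5) (1,0) (1,1) (1,2) (1,4) (1,5) (2,3) (3,0) (3,2) (3,3) (4,3) (5,0) (5,2) (5,3)

Answer: 15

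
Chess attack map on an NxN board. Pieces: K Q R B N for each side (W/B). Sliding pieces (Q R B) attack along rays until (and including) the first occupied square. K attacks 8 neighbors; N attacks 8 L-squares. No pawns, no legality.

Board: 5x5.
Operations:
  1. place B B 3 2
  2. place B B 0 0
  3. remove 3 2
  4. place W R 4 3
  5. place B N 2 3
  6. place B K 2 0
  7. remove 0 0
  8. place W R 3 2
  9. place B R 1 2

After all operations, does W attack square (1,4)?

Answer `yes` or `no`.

Op 1: place BB@(3,2)
Op 2: place BB@(0,0)
Op 3: remove (3,2)
Op 4: place WR@(4,3)
Op 5: place BN@(2,3)
Op 6: place BK@(2,0)
Op 7: remove (0,0)
Op 8: place WR@(3,2)
Op 9: place BR@(1,2)
Per-piece attacks for W:
  WR@(3,2): attacks (3,3) (3,4) (3,1) (3,0) (4,2) (2,2) (1,2) [ray(-1,0) blocked at (1,2)]
  WR@(4,3): attacks (4,4) (4,2) (4,1) (4,0) (3,3) (2,3) [ray(-1,0) blocked at (2,3)]
W attacks (1,4): no

Answer: no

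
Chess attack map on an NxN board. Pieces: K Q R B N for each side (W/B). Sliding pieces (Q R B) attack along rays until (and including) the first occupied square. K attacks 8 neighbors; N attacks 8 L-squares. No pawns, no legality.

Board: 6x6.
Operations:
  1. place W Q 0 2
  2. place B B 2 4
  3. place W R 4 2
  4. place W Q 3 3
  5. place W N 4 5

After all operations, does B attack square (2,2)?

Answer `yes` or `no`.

Answer: no

Derivation:
Op 1: place WQ@(0,2)
Op 2: place BB@(2,4)
Op 3: place WR@(4,2)
Op 4: place WQ@(3,3)
Op 5: place WN@(4,5)
Per-piece attacks for B:
  BB@(2,4): attacks (3,5) (3,3) (1,5) (1,3) (0,2) [ray(1,-1) blocked at (3,3); ray(-1,-1) blocked at (0,2)]
B attacks (2,2): no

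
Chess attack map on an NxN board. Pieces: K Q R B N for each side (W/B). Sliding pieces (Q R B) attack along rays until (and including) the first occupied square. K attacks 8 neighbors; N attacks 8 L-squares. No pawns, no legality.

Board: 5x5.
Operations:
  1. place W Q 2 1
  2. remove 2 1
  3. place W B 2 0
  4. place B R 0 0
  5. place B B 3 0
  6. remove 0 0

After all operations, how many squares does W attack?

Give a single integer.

Answer: 4

Derivation:
Op 1: place WQ@(2,1)
Op 2: remove (2,1)
Op 3: place WB@(2,0)
Op 4: place BR@(0,0)
Op 5: place BB@(3,0)
Op 6: remove (0,0)
Per-piece attacks for W:
  WB@(2,0): attacks (3,1) (4,2) (1,1) (0,2)
Union (4 distinct): (0,2) (1,1) (3,1) (4,2)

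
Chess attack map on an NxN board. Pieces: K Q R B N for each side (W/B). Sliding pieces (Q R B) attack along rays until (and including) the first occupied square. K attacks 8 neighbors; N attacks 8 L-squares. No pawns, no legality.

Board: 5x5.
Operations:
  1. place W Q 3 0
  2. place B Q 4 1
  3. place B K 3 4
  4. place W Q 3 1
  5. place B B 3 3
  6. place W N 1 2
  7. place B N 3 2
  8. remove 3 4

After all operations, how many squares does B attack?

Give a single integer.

Op 1: place WQ@(3,0)
Op 2: place BQ@(4,1)
Op 3: place BK@(3,4)
Op 4: place WQ@(3,1)
Op 5: place BB@(3,3)
Op 6: place WN@(1,2)
Op 7: place BN@(3,2)
Op 8: remove (3,4)
Per-piece attacks for B:
  BN@(3,2): attacks (4,4) (2,4) (1,3) (4,0) (2,0) (1,1)
  BB@(3,3): attacks (4,4) (4,2) (2,4) (2,2) (1,1) (0,0)
  BQ@(4,1): attacks (4,2) (4,3) (4,4) (4,0) (3,1) (3,2) (3,0) [ray(-1,0) blocked at (3,1); ray(-1,1) blocked at (3,2); ray(-1,-1) blocked at (3,0)]
Union (13 distinct): (0,0) (1,1) (1,3) (2,0) (2,2) (2,4) (3,0) (3,1) (3,2) (4,0) (4,2) (4,3) (4,4)

Answer: 13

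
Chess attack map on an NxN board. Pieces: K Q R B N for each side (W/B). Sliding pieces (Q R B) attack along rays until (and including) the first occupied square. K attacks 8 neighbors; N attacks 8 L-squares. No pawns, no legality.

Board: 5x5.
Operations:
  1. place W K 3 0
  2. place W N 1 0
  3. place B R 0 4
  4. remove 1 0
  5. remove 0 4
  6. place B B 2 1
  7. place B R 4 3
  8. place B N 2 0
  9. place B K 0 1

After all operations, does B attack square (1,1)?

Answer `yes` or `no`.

Answer: yes

Derivation:
Op 1: place WK@(3,0)
Op 2: place WN@(1,0)
Op 3: place BR@(0,4)
Op 4: remove (1,0)
Op 5: remove (0,4)
Op 6: place BB@(2,1)
Op 7: place BR@(4,3)
Op 8: place BN@(2,0)
Op 9: place BK@(0,1)
Per-piece attacks for B:
  BK@(0,1): attacks (0,2) (0,0) (1,1) (1,2) (1,0)
  BN@(2,0): attacks (3,2) (4,1) (1,2) (0,1)
  BB@(2,1): attacks (3,2) (4,3) (3,0) (1,2) (0,3) (1,0) [ray(1,1) blocked at (4,3); ray(1,-1) blocked at (3,0)]
  BR@(4,3): attacks (4,4) (4,2) (4,1) (4,0) (3,3) (2,3) (1,3) (0,3)
B attacks (1,1): yes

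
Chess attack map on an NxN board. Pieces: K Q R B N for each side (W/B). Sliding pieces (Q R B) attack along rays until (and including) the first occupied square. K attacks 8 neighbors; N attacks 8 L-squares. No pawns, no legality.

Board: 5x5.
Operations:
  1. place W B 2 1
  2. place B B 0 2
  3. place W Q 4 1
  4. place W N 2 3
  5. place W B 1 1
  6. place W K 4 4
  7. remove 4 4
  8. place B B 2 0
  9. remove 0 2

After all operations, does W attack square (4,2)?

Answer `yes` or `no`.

Op 1: place WB@(2,1)
Op 2: place BB@(0,2)
Op 3: place WQ@(4,1)
Op 4: place WN@(2,3)
Op 5: place WB@(1,1)
Op 6: place WK@(4,4)
Op 7: remove (4,4)
Op 8: place BB@(2,0)
Op 9: remove (0,2)
Per-piece attacks for W:
  WB@(1,1): attacks (2,2) (3,3) (4,4) (2,0) (0,2) (0,0) [ray(1,-1) blocked at (2,0)]
  WB@(2,1): attacks (3,2) (4,3) (3,0) (1,2) (0,3) (1,0)
  WN@(2,3): attacks (4,4) (0,4) (3,1) (4,2) (1,1) (0,2)
  WQ@(4,1): attacks (4,2) (4,3) (4,4) (4,0) (3,1) (2,1) (3,2) (2,3) (3,0) [ray(-1,0) blocked at (2,1); ray(-1,1) blocked at (2,3)]
W attacks (4,2): yes

Answer: yes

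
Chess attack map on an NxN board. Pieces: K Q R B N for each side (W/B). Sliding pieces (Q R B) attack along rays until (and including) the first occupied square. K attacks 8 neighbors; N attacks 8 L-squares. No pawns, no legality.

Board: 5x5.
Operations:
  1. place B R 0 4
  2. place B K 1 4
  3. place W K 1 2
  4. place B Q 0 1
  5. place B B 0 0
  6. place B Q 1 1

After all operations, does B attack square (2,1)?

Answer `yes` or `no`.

Answer: yes

Derivation:
Op 1: place BR@(0,4)
Op 2: place BK@(1,4)
Op 3: place WK@(1,2)
Op 4: place BQ@(0,1)
Op 5: place BB@(0,0)
Op 6: place BQ@(1,1)
Per-piece attacks for B:
  BB@(0,0): attacks (1,1) [ray(1,1) blocked at (1,1)]
  BQ@(0,1): attacks (0,2) (0,3) (0,4) (0,0) (1,1) (1,2) (1,0) [ray(0,1) blocked at (0,4); ray(0,-1) blocked at (0,0); ray(1,0) blocked at (1,1); ray(1,1) blocked at (1,2)]
  BR@(0,4): attacks (0,3) (0,2) (0,1) (1,4) [ray(0,-1) blocked at (0,1); ray(1,0) blocked at (1,4)]
  BQ@(1,1): attacks (1,2) (1,0) (2,1) (3,1) (4,1) (0,1) (2,2) (3,3) (4,4) (2,0) (0,2) (0,0) [ray(0,1) blocked at (1,2); ray(-1,0) blocked at (0,1); ray(-1,-1) blocked at (0,0)]
  BK@(1,4): attacks (1,3) (2,4) (0,4) (2,3) (0,3)
B attacks (2,1): yes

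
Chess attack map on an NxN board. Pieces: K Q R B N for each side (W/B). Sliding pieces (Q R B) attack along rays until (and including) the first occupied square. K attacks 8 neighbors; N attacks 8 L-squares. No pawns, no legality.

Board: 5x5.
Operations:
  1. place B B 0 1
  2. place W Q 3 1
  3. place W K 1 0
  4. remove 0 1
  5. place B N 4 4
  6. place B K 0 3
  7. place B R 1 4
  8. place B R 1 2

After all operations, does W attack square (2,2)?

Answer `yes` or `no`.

Op 1: place BB@(0,1)
Op 2: place WQ@(3,1)
Op 3: place WK@(1,0)
Op 4: remove (0,1)
Op 5: place BN@(4,4)
Op 6: place BK@(0,3)
Op 7: place BR@(1,4)
Op 8: place BR@(1,2)
Per-piece attacks for W:
  WK@(1,0): attacks (1,1) (2,0) (0,0) (2,1) (0,1)
  WQ@(3,1): attacks (3,2) (3,3) (3,4) (3,0) (4,1) (2,1) (1,1) (0,1) (4,2) (4,0) (2,2) (1,3) (0,4) (2,0)
W attacks (2,2): yes

Answer: yes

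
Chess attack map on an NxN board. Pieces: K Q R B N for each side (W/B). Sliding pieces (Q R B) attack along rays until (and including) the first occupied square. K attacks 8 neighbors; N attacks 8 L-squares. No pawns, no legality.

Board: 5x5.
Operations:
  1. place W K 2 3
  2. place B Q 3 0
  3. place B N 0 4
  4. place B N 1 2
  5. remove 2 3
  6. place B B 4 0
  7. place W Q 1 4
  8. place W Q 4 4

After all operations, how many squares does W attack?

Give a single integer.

Op 1: place WK@(2,3)
Op 2: place BQ@(3,0)
Op 3: place BN@(0,4)
Op 4: place BN@(1,2)
Op 5: remove (2,3)
Op 6: place BB@(4,0)
Op 7: place WQ@(1,4)
Op 8: place WQ@(4,4)
Per-piece attacks for W:
  WQ@(1,4): attacks (1,3) (1,2) (2,4) (3,4) (4,4) (0,4) (2,3) (3,2) (4,1) (0,3) [ray(0,-1) blocked at (1,2); ray(1,0) blocked at (4,4); ray(-1,0) blocked at (0,4)]
  WQ@(4,4): attacks (4,3) (4,2) (4,1) (4,0) (3,4) (2,4) (1,4) (3,3) (2,2) (1,1) (0,0) [ray(0,-1) blocked at (4,0); ray(-1,0) blocked at (1,4)]
Union (18 distinct): (0,0) (0,3) (0,4) (1,1) (1,2) (1,3) (1,4) (2,2) (2,3) (2,4) (3,2) (3,3) (3,4) (4,0) (4,1) (4,2) (4,3) (4,4)

Answer: 18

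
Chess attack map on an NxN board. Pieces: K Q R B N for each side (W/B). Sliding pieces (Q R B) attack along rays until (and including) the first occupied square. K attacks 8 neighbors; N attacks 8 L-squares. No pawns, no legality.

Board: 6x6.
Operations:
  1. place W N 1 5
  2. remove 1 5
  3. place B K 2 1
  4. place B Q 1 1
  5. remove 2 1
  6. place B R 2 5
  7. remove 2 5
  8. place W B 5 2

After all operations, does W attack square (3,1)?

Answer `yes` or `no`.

Answer: no

Derivation:
Op 1: place WN@(1,5)
Op 2: remove (1,5)
Op 3: place BK@(2,1)
Op 4: place BQ@(1,1)
Op 5: remove (2,1)
Op 6: place BR@(2,5)
Op 7: remove (2,5)
Op 8: place WB@(5,2)
Per-piece attacks for W:
  WB@(5,2): attacks (4,3) (3,4) (2,5) (4,1) (3,0)
W attacks (3,1): no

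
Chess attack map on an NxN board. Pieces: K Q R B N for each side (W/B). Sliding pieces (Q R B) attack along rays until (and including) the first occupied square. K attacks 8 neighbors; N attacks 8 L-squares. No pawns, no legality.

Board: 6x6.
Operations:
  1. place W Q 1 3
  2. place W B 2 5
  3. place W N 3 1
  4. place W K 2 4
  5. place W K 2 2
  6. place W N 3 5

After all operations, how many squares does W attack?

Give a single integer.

Op 1: place WQ@(1,3)
Op 2: place WB@(2,5)
Op 3: place WN@(3,1)
Op 4: place WK@(2,4)
Op 5: place WK@(2,2)
Op 6: place WN@(3,5)
Per-piece attacks for W:
  WQ@(1,3): attacks (1,4) (1,5) (1,2) (1,1) (1,0) (2,3) (3,3) (4,3) (5,3) (0,3) (2,4) (2,2) (0,4) (0,2) [ray(1,1) blocked at (2,4); ray(1,-1) blocked at (2,2)]
  WK@(2,2): attacks (2,3) (2,1) (3,2) (1,2) (3,3) (3,1) (1,3) (1,1)
  WK@(2,4): attacks (2,5) (2,3) (3,4) (1,4) (3,5) (3,3) (1,5) (1,3)
  WB@(2,5): attacks (3,4) (4,3) (5,2) (1,4) (0,3)
  WN@(3,1): attacks (4,3) (5,2) (2,3) (1,2) (5,0) (1,0)
  WN@(3,5): attacks (4,3) (5,4) (2,3) (1,4)
Union (24 distinct): (0,2) (0,3) (0,4) (1,0) (1,1) (1,2) (1,3) (1,4) (1,5) (2,1) (2,2) (2,3) (2,4) (2,5) (3,1) (3,2) (3,3) (3,4) (3,5) (4,3) (5,0) (5,2) (5,3) (5,4)

Answer: 24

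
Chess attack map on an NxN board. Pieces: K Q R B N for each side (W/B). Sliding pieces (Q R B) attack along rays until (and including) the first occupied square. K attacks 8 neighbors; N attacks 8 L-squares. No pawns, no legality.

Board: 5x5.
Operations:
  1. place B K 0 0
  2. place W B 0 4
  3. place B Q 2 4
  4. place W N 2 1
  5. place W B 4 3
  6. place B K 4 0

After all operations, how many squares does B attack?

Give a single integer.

Answer: 17

Derivation:
Op 1: place BK@(0,0)
Op 2: place WB@(0,4)
Op 3: place BQ@(2,4)
Op 4: place WN@(2,1)
Op 5: place WB@(4,3)
Op 6: place BK@(4,0)
Per-piece attacks for B:
  BK@(0,0): attacks (0,1) (1,0) (1,1)
  BQ@(2,4): attacks (2,3) (2,2) (2,1) (3,4) (4,4) (1,4) (0,4) (3,3) (4,2) (1,3) (0,2) [ray(0,-1) blocked at (2,1); ray(-1,0) blocked at (0,4)]
  BK@(4,0): attacks (4,1) (3,0) (3,1)
Union (17 distinct): (0,1) (0,2) (0,4) (1,0) (1,1) (1,3) (1,4) (2,1) (2,2) (2,3) (3,0) (3,1) (3,3) (3,4) (4,1) (4,2) (4,4)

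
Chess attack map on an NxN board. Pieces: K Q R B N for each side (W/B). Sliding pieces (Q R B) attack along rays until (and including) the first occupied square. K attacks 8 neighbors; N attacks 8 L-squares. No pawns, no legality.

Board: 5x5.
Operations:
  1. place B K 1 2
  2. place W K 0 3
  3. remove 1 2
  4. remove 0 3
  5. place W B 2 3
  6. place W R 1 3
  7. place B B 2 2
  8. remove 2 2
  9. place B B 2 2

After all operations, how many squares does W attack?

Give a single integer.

Answer: 10

Derivation:
Op 1: place BK@(1,2)
Op 2: place WK@(0,3)
Op 3: remove (1,2)
Op 4: remove (0,3)
Op 5: place WB@(2,3)
Op 6: place WR@(1,3)
Op 7: place BB@(2,2)
Op 8: remove (2,2)
Op 9: place BB@(2,2)
Per-piece attacks for W:
  WR@(1,3): attacks (1,4) (1,2) (1,1) (1,0) (2,3) (0,3) [ray(1,0) blocked at (2,3)]
  WB@(2,3): attacks (3,4) (3,2) (4,1) (1,4) (1,2) (0,1)
Union (10 distinct): (0,1) (0,3) (1,0) (1,1) (1,2) (1,4) (2,3) (3,2) (3,4) (4,1)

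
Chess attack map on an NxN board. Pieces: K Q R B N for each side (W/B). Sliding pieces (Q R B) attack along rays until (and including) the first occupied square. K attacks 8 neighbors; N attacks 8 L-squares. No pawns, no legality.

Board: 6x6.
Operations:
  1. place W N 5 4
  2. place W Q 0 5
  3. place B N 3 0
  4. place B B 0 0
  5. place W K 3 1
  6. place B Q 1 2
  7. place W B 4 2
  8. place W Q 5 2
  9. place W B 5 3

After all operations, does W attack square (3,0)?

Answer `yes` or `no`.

Op 1: place WN@(5,4)
Op 2: place WQ@(0,5)
Op 3: place BN@(3,0)
Op 4: place BB@(0,0)
Op 5: place WK@(3,1)
Op 6: place BQ@(1,2)
Op 7: place WB@(4,2)
Op 8: place WQ@(5,2)
Op 9: place WB@(5,3)
Per-piece attacks for W:
  WQ@(0,5): attacks (0,4) (0,3) (0,2) (0,1) (0,0) (1,5) (2,5) (3,5) (4,5) (5,5) (1,4) (2,3) (3,2) (4,1) (5,0) [ray(0,-1) blocked at (0,0)]
  WK@(3,1): attacks (3,2) (3,0) (4,1) (2,1) (4,2) (4,0) (2,2) (2,0)
  WB@(4,2): attacks (5,3) (5,1) (3,3) (2,4) (1,5) (3,1) [ray(1,1) blocked at (5,3); ray(-1,-1) blocked at (3,1)]
  WQ@(5,2): attacks (5,3) (5,1) (5,0) (4,2) (4,3) (3,4) (2,5) (4,1) (3,0) [ray(0,1) blocked at (5,3); ray(-1,0) blocked at (4,2); ray(-1,-1) blocked at (3,0)]
  WB@(5,3): attacks (4,4) (3,5) (4,2) [ray(-1,-1) blocked at (4,2)]
  WN@(5,4): attacks (3,5) (4,2) (3,3)
W attacks (3,0): yes

Answer: yes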